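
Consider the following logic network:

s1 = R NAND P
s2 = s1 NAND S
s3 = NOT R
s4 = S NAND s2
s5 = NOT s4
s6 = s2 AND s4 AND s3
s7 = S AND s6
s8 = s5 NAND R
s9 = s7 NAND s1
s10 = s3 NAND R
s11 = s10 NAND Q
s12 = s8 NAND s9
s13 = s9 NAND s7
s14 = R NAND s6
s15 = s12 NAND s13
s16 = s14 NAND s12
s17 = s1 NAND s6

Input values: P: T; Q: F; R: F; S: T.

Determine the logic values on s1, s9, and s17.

s1 = T; s9 = T; s17 = T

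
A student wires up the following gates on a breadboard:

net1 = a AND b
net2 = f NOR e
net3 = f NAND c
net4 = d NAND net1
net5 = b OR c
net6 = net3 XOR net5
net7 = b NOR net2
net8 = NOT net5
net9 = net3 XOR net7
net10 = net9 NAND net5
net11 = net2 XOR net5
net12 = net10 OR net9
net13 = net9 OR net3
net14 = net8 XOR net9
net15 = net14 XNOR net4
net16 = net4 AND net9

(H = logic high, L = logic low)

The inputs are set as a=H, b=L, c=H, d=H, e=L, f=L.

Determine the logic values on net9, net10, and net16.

net1 = a AND b = H AND L = L
net2 = f NOR e = L NOR L = H
net3 = f NAND c = L NAND H = H
net4 = d NAND net1 = H NAND L = H
net5 = b OR c = L OR H = H
net7 = b NOR net2 = L NOR H = L
net9 = net3 XOR net7 = H XOR L = H
net10 = net9 NAND net5 = H NAND H = L
net16 = net4 AND net9 = H AND H = H

net9 = H, net10 = L, net16 = H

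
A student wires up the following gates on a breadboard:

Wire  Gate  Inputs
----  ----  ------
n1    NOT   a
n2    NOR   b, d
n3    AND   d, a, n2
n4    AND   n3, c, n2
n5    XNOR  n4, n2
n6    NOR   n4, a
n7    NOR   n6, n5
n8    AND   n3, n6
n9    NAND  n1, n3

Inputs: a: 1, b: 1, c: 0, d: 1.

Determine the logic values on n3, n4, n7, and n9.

n1 = NOT a = NOT 1 = 0
n2 = b NOR d = 1 NOR 1 = 0
n3 = d AND a AND n2 = 1 AND 1 AND 0 = 0
n4 = n3 AND c AND n2 = 0 AND 0 AND 0 = 0
n5 = n4 XNOR n2 = 0 XNOR 0 = 1
n6 = n4 NOR a = 0 NOR 1 = 0
n7 = n6 NOR n5 = 0 NOR 1 = 0
n9 = n1 NAND n3 = 0 NAND 0 = 1

n3 = 0, n4 = 0, n7 = 0, n9 = 1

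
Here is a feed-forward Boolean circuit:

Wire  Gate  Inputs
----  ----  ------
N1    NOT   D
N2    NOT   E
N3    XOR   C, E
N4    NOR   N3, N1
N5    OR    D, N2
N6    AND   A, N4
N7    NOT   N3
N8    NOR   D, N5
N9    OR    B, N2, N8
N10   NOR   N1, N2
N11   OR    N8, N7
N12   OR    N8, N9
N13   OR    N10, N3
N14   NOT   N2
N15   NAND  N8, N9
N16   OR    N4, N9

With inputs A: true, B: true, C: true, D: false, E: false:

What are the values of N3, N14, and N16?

N3 = true; N14 = false; N16 = true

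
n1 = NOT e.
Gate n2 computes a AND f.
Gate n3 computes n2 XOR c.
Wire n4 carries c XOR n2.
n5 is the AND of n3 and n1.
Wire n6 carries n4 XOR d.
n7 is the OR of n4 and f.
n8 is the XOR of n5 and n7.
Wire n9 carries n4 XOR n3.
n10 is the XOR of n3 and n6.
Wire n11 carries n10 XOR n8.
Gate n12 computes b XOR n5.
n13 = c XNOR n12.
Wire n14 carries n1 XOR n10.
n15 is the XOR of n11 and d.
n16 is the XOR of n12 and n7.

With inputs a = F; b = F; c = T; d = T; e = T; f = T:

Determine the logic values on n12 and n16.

n12 = F  n16 = T

n1 = NOT e = NOT T = F
n2 = a AND f = F AND T = F
n3 = n2 XOR c = F XOR T = T
n4 = c XOR n2 = T XOR F = T
n5 = n3 AND n1 = T AND F = F
n7 = n4 OR f = T OR T = T
n12 = b XOR n5 = F XOR F = F
n16 = n12 XOR n7 = F XOR T = T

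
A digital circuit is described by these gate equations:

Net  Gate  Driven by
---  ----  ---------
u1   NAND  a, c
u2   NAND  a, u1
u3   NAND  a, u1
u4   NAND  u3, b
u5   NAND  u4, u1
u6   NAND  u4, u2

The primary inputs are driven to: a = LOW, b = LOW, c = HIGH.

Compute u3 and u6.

u3 = HIGH, u6 = LOW

u1 = a NAND c = LOW NAND HIGH = HIGH
u2 = a NAND u1 = LOW NAND HIGH = HIGH
u3 = a NAND u1 = LOW NAND HIGH = HIGH
u4 = u3 NAND b = HIGH NAND LOW = HIGH
u6 = u4 NAND u2 = HIGH NAND HIGH = LOW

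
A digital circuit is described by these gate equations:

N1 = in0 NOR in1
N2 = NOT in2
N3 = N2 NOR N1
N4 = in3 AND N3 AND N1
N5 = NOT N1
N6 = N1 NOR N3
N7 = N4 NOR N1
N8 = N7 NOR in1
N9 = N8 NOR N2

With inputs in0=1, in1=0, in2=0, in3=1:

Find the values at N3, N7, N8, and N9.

N3 = 0  N7 = 1  N8 = 0  N9 = 0

N1 = in0 NOR in1 = 1 NOR 0 = 0
N2 = NOT in2 = NOT 0 = 1
N3 = N2 NOR N1 = 1 NOR 0 = 0
N4 = in3 AND N3 AND N1 = 1 AND 0 AND 0 = 0
N7 = N4 NOR N1 = 0 NOR 0 = 1
N8 = N7 NOR in1 = 1 NOR 0 = 0
N9 = N8 NOR N2 = 0 NOR 1 = 0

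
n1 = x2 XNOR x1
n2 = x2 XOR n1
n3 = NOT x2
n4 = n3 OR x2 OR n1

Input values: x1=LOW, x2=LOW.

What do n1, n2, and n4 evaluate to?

n1 = x2 XNOR x1 = LOW XNOR LOW = HIGH
n2 = x2 XOR n1 = LOW XOR HIGH = HIGH
n3 = NOT x2 = NOT LOW = HIGH
n4 = n3 OR x2 OR n1 = HIGH OR LOW OR HIGH = HIGH

n1 = HIGH, n2 = HIGH, n4 = HIGH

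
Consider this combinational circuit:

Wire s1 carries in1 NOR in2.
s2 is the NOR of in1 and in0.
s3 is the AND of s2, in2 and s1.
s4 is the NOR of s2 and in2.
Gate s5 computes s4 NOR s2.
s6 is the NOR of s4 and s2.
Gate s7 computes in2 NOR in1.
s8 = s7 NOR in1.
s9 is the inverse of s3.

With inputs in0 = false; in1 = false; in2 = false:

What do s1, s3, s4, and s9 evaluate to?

s1 = in1 NOR in2 = false NOR false = true
s2 = in1 NOR in0 = false NOR false = true
s3 = s2 AND in2 AND s1 = true AND false AND true = false
s4 = s2 NOR in2 = true NOR false = false
s9 = NOT s3 = NOT false = true

s1 = true; s3 = false; s4 = false; s9 = true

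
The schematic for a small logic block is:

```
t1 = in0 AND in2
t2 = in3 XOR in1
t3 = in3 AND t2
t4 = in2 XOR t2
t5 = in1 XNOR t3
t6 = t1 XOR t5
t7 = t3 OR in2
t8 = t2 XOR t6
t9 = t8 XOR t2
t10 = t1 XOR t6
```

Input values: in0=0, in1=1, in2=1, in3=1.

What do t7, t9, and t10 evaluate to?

t7 = 1; t9 = 0; t10 = 0

t1 = in0 AND in2 = 0 AND 1 = 0
t2 = in3 XOR in1 = 1 XOR 1 = 0
t3 = in3 AND t2 = 1 AND 0 = 0
t5 = in1 XNOR t3 = 1 XNOR 0 = 0
t6 = t1 XOR t5 = 0 XOR 0 = 0
t7 = t3 OR in2 = 0 OR 1 = 1
t8 = t2 XOR t6 = 0 XOR 0 = 0
t9 = t8 XOR t2 = 0 XOR 0 = 0
t10 = t1 XOR t6 = 0 XOR 0 = 0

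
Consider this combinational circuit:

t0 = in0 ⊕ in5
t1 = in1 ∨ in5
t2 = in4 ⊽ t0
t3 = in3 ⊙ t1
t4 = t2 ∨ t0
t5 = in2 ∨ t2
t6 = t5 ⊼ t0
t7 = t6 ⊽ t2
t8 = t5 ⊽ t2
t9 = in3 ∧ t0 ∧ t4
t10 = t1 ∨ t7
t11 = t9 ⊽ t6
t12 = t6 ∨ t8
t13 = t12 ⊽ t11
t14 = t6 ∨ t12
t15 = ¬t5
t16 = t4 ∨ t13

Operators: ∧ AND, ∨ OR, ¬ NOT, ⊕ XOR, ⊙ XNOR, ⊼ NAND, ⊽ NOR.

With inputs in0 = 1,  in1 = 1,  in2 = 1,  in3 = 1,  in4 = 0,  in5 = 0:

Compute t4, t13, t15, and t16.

t4 = 1, t13 = 1, t15 = 0, t16 = 1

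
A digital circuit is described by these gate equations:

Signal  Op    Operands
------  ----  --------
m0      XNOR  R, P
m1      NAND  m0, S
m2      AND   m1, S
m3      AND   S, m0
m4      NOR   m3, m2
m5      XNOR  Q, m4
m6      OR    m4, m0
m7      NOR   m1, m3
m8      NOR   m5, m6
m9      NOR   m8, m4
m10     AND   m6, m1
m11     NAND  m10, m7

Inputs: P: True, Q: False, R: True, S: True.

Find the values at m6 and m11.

m0 = R XNOR P = True XNOR True = True
m1 = m0 NAND S = True NAND True = False
m2 = m1 AND S = False AND True = False
m3 = S AND m0 = True AND True = True
m4 = m3 NOR m2 = True NOR False = False
m6 = m4 OR m0 = False OR True = True
m7 = m1 NOR m3 = False NOR True = False
m10 = m6 AND m1 = True AND False = False
m11 = m10 NAND m7 = False NAND False = True

m6 = True  m11 = True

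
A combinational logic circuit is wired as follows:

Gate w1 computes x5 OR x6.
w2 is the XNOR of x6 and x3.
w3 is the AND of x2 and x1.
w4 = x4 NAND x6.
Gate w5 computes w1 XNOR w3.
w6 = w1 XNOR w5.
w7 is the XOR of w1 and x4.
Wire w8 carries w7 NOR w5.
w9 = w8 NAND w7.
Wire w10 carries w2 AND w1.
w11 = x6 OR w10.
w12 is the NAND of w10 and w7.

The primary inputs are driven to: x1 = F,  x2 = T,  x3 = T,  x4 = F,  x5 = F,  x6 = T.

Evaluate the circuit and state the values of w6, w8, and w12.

w6 = F; w8 = F; w12 = F

w1 = x5 OR x6 = F OR T = T
w2 = x6 XNOR x3 = T XNOR T = T
w3 = x2 AND x1 = T AND F = F
w5 = w1 XNOR w3 = T XNOR F = F
w6 = w1 XNOR w5 = T XNOR F = F
w7 = w1 XOR x4 = T XOR F = T
w8 = w7 NOR w5 = T NOR F = F
w10 = w2 AND w1 = T AND T = T
w12 = w10 NAND w7 = T NAND T = F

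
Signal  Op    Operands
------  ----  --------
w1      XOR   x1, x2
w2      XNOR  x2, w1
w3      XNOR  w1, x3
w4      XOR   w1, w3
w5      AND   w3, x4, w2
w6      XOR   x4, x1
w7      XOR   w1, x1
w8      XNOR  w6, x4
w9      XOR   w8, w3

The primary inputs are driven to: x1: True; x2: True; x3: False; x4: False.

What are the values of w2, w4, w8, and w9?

w1 = x1 XOR x2 = True XOR True = False
w2 = x2 XNOR w1 = True XNOR False = False
w3 = w1 XNOR x3 = False XNOR False = True
w4 = w1 XOR w3 = False XOR True = True
w6 = x4 XOR x1 = False XOR True = True
w8 = w6 XNOR x4 = True XNOR False = False
w9 = w8 XOR w3 = False XOR True = True

w2 = False; w4 = True; w8 = False; w9 = True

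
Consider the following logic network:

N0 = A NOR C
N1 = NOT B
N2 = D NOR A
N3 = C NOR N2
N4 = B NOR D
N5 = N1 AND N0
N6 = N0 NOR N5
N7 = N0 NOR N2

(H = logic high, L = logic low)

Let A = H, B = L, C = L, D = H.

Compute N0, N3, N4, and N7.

N0 = A NOR C = H NOR L = L
N2 = D NOR A = H NOR H = L
N3 = C NOR N2 = L NOR L = H
N4 = B NOR D = L NOR H = L
N7 = N0 NOR N2 = L NOR L = H

N0 = L, N3 = H, N4 = L, N7 = H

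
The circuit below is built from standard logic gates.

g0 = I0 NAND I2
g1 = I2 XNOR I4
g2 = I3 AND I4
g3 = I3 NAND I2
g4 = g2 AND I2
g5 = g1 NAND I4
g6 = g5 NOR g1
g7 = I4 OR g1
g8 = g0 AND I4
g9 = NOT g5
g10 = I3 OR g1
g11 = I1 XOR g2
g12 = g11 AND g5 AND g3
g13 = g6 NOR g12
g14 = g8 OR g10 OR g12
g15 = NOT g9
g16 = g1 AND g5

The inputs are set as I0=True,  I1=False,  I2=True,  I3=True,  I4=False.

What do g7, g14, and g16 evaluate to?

g7 = False; g14 = True; g16 = False

g0 = I0 NAND I2 = True NAND True = False
g1 = I2 XNOR I4 = True XNOR False = False
g2 = I3 AND I4 = True AND False = False
g3 = I3 NAND I2 = True NAND True = False
g5 = g1 NAND I4 = False NAND False = True
g7 = I4 OR g1 = False OR False = False
g8 = g0 AND I4 = False AND False = False
g10 = I3 OR g1 = True OR False = True
g11 = I1 XOR g2 = False XOR False = False
g12 = g11 AND g5 AND g3 = False AND True AND False = False
g14 = g8 OR g10 OR g12 = False OR True OR False = True
g16 = g1 AND g5 = False AND True = False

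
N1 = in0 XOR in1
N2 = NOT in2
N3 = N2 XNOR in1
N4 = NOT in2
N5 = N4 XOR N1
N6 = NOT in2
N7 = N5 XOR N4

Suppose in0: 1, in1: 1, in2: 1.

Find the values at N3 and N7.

N1 = in0 XOR in1 = 1 XOR 1 = 0
N2 = NOT in2 = NOT 1 = 0
N3 = N2 XNOR in1 = 0 XNOR 1 = 0
N4 = NOT in2 = NOT 1 = 0
N5 = N4 XOR N1 = 0 XOR 0 = 0
N7 = N5 XOR N4 = 0 XOR 0 = 0

N3 = 0; N7 = 0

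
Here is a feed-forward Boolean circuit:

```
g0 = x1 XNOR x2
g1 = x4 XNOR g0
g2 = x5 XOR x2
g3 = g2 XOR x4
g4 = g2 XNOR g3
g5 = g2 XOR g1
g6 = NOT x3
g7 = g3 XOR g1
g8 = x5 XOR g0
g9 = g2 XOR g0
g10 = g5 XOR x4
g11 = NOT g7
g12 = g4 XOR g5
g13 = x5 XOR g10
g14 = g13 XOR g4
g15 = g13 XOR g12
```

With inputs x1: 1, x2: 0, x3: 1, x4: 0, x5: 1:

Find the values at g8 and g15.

g8 = 1, g15 = 0

g0 = x1 XNOR x2 = 1 XNOR 0 = 0
g1 = x4 XNOR g0 = 0 XNOR 0 = 1
g2 = x5 XOR x2 = 1 XOR 0 = 1
g3 = g2 XOR x4 = 1 XOR 0 = 1
g4 = g2 XNOR g3 = 1 XNOR 1 = 1
g5 = g2 XOR g1 = 1 XOR 1 = 0
g8 = x5 XOR g0 = 1 XOR 0 = 1
g10 = g5 XOR x4 = 0 XOR 0 = 0
g12 = g4 XOR g5 = 1 XOR 0 = 1
g13 = x5 XOR g10 = 1 XOR 0 = 1
g15 = g13 XOR g12 = 1 XOR 1 = 0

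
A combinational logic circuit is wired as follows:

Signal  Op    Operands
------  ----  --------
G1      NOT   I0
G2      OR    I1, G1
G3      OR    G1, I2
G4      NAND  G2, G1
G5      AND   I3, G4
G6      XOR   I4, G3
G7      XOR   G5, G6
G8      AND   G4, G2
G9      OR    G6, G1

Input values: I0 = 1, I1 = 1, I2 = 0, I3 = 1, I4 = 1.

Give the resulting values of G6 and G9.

G6 = 1; G9 = 1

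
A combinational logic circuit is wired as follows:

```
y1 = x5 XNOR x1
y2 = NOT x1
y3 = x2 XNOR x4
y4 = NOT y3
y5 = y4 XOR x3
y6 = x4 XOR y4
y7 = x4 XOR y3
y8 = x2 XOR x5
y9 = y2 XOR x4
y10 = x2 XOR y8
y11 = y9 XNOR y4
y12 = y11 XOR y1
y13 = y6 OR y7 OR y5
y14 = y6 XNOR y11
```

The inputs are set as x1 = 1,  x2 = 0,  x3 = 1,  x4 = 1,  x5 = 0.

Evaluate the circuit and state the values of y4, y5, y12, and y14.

y1 = x5 XNOR x1 = 0 XNOR 1 = 0
y2 = NOT x1 = NOT 1 = 0
y3 = x2 XNOR x4 = 0 XNOR 1 = 0
y4 = NOT y3 = NOT 0 = 1
y5 = y4 XOR x3 = 1 XOR 1 = 0
y6 = x4 XOR y4 = 1 XOR 1 = 0
y9 = y2 XOR x4 = 0 XOR 1 = 1
y11 = y9 XNOR y4 = 1 XNOR 1 = 1
y12 = y11 XOR y1 = 1 XOR 0 = 1
y14 = y6 XNOR y11 = 0 XNOR 1 = 0

y4 = 1, y5 = 0, y12 = 1, y14 = 0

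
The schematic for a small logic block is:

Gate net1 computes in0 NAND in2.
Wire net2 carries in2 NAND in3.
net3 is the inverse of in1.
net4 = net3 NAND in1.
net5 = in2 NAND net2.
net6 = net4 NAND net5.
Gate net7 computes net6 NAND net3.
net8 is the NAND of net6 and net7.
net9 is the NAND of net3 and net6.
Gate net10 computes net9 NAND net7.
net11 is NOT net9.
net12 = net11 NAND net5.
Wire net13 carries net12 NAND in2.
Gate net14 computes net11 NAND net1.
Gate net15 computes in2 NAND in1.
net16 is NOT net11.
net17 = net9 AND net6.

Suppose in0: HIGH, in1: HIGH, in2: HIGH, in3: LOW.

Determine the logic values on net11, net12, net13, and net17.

net11 = LOW, net12 = HIGH, net13 = LOW, net17 = HIGH

net2 = in2 NAND in3 = HIGH NAND LOW = HIGH
net3 = NOT in1 = NOT HIGH = LOW
net4 = net3 NAND in1 = LOW NAND HIGH = HIGH
net5 = in2 NAND net2 = HIGH NAND HIGH = LOW
net6 = net4 NAND net5 = HIGH NAND LOW = HIGH
net9 = net3 NAND net6 = LOW NAND HIGH = HIGH
net11 = NOT net9 = NOT HIGH = LOW
net12 = net11 NAND net5 = LOW NAND LOW = HIGH
net13 = net12 NAND in2 = HIGH NAND HIGH = LOW
net17 = net9 AND net6 = HIGH AND HIGH = HIGH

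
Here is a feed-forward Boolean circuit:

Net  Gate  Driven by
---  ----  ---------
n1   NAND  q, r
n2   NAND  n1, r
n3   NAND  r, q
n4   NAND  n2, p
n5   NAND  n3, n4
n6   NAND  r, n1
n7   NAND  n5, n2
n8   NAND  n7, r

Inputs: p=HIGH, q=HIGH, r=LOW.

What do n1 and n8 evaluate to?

n1 = q NAND r = HIGH NAND LOW = HIGH
n2 = n1 NAND r = HIGH NAND LOW = HIGH
n3 = r NAND q = LOW NAND HIGH = HIGH
n4 = n2 NAND p = HIGH NAND HIGH = LOW
n5 = n3 NAND n4 = HIGH NAND LOW = HIGH
n7 = n5 NAND n2 = HIGH NAND HIGH = LOW
n8 = n7 NAND r = LOW NAND LOW = HIGH

n1 = HIGH, n8 = HIGH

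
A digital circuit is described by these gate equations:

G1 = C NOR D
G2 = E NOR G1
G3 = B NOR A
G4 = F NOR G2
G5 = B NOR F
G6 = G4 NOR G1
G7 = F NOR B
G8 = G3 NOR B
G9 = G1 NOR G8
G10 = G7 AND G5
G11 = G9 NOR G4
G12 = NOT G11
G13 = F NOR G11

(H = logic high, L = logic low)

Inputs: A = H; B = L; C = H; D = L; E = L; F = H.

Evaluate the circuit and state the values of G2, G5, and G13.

G2 = H, G5 = L, G13 = L

G1 = C NOR D = H NOR L = L
G2 = E NOR G1 = L NOR L = H
G3 = B NOR A = L NOR H = L
G4 = F NOR G2 = H NOR H = L
G5 = B NOR F = L NOR H = L
G8 = G3 NOR B = L NOR L = H
G9 = G1 NOR G8 = L NOR H = L
G11 = G9 NOR G4 = L NOR L = H
G13 = F NOR G11 = H NOR H = L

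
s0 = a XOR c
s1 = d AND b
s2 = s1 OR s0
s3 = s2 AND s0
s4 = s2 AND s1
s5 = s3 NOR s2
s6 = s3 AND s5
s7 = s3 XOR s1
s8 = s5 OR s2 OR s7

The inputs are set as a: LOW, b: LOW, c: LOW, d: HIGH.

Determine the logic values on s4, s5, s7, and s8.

s4 = LOW  s5 = HIGH  s7 = LOW  s8 = HIGH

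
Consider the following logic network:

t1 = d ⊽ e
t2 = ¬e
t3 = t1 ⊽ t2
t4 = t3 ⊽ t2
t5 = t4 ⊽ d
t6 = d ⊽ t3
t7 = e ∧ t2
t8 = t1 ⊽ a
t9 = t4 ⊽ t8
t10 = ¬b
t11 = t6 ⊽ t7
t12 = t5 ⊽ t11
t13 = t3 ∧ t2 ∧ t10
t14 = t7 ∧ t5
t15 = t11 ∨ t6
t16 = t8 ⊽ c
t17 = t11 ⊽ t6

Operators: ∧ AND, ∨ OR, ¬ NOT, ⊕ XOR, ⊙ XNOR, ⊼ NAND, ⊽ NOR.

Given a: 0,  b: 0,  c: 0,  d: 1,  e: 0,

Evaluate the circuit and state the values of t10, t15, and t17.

t1 = d NOR e = 1 NOR 0 = 0
t2 = NOT e = NOT 0 = 1
t3 = t1 NOR t2 = 0 NOR 1 = 0
t6 = d NOR t3 = 1 NOR 0 = 0
t7 = e AND t2 = 0 AND 1 = 0
t10 = NOT b = NOT 0 = 1
t11 = t6 NOR t7 = 0 NOR 0 = 1
t15 = t11 OR t6 = 1 OR 0 = 1
t17 = t11 NOR t6 = 1 NOR 0 = 0

t10 = 1  t15 = 1  t17 = 0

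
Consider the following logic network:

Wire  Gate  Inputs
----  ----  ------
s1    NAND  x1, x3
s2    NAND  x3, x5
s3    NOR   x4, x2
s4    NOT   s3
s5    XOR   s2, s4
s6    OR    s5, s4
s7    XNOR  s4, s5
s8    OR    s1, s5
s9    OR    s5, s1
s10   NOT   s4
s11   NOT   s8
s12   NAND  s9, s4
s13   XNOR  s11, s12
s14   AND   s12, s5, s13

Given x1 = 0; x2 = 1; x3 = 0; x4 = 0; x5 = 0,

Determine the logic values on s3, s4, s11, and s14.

s1 = x1 NAND x3 = 0 NAND 0 = 1
s2 = x3 NAND x5 = 0 NAND 0 = 1
s3 = x4 NOR x2 = 0 NOR 1 = 0
s4 = NOT s3 = NOT 0 = 1
s5 = s2 XOR s4 = 1 XOR 1 = 0
s8 = s1 OR s5 = 1 OR 0 = 1
s9 = s5 OR s1 = 0 OR 1 = 1
s11 = NOT s8 = NOT 1 = 0
s12 = s9 NAND s4 = 1 NAND 1 = 0
s13 = s11 XNOR s12 = 0 XNOR 0 = 1
s14 = s12 AND s5 AND s13 = 0 AND 0 AND 1 = 0

s3 = 0, s4 = 1, s11 = 0, s14 = 0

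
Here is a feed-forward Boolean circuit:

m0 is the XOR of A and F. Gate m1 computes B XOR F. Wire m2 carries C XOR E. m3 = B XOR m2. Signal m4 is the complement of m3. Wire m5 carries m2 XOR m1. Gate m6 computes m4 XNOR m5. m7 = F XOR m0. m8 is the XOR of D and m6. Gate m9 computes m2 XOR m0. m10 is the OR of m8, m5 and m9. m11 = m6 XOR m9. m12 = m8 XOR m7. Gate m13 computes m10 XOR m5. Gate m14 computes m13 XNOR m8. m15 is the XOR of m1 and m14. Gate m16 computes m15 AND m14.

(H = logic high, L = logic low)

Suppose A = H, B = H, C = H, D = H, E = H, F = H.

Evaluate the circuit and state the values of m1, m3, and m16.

m1 = L  m3 = H  m16 = H

m0 = A XOR F = H XOR H = L
m1 = B XOR F = H XOR H = L
m2 = C XOR E = H XOR H = L
m3 = B XOR m2 = H XOR L = H
m4 = NOT m3 = NOT H = L
m5 = m2 XOR m1 = L XOR L = L
m6 = m4 XNOR m5 = L XNOR L = H
m8 = D XOR m6 = H XOR H = L
m9 = m2 XOR m0 = L XOR L = L
m10 = m8 OR m5 OR m9 = L OR L OR L = L
m13 = m10 XOR m5 = L XOR L = L
m14 = m13 XNOR m8 = L XNOR L = H
m15 = m1 XOR m14 = L XOR H = H
m16 = m15 AND m14 = H AND H = H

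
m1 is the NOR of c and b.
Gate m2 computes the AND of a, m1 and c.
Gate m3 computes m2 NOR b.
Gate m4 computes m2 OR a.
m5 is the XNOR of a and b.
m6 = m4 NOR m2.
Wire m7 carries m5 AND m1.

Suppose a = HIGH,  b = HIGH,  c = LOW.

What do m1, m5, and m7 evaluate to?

m1 = LOW; m5 = HIGH; m7 = LOW

m1 = c NOR b = LOW NOR HIGH = LOW
m5 = a XNOR b = HIGH XNOR HIGH = HIGH
m7 = m5 AND m1 = HIGH AND LOW = LOW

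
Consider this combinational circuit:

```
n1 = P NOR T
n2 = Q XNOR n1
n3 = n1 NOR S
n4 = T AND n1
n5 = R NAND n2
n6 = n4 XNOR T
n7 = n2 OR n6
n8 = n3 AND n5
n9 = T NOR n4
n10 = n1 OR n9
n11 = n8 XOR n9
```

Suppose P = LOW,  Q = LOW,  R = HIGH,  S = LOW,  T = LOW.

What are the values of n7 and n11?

n7 = HIGH  n11 = HIGH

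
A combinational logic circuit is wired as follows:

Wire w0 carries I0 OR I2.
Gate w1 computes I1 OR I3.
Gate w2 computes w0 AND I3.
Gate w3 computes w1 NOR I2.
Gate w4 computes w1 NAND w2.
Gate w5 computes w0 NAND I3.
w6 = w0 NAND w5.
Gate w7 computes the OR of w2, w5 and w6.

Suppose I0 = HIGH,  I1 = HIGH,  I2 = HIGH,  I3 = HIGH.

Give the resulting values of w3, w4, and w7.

w3 = LOW  w4 = LOW  w7 = HIGH

w0 = I0 OR I2 = HIGH OR HIGH = HIGH
w1 = I1 OR I3 = HIGH OR HIGH = HIGH
w2 = w0 AND I3 = HIGH AND HIGH = HIGH
w3 = w1 NOR I2 = HIGH NOR HIGH = LOW
w4 = w1 NAND w2 = HIGH NAND HIGH = LOW
w5 = w0 NAND I3 = HIGH NAND HIGH = LOW
w6 = w0 NAND w5 = HIGH NAND LOW = HIGH
w7 = w2 OR w5 OR w6 = HIGH OR LOW OR HIGH = HIGH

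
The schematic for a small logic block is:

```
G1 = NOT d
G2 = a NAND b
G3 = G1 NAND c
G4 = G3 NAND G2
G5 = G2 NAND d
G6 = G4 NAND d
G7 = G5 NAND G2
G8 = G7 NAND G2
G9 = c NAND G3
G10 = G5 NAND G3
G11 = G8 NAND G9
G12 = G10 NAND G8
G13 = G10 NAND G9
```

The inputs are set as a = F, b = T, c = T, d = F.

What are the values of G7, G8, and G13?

G7 = F, G8 = T, G13 = F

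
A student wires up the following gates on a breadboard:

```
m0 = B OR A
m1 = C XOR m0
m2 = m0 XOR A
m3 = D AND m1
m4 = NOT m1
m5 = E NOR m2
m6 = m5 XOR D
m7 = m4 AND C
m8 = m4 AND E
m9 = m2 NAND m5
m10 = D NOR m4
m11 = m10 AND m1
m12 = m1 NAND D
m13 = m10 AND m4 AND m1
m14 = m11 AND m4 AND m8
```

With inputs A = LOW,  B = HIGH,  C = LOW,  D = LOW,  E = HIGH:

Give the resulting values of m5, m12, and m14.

m5 = LOW  m12 = HIGH  m14 = LOW

m0 = B OR A = HIGH OR LOW = HIGH
m1 = C XOR m0 = LOW XOR HIGH = HIGH
m2 = m0 XOR A = HIGH XOR LOW = HIGH
m4 = NOT m1 = NOT HIGH = LOW
m5 = E NOR m2 = HIGH NOR HIGH = LOW
m8 = m4 AND E = LOW AND HIGH = LOW
m10 = D NOR m4 = LOW NOR LOW = HIGH
m11 = m10 AND m1 = HIGH AND HIGH = HIGH
m12 = m1 NAND D = HIGH NAND LOW = HIGH
m14 = m11 AND m4 AND m8 = HIGH AND LOW AND LOW = LOW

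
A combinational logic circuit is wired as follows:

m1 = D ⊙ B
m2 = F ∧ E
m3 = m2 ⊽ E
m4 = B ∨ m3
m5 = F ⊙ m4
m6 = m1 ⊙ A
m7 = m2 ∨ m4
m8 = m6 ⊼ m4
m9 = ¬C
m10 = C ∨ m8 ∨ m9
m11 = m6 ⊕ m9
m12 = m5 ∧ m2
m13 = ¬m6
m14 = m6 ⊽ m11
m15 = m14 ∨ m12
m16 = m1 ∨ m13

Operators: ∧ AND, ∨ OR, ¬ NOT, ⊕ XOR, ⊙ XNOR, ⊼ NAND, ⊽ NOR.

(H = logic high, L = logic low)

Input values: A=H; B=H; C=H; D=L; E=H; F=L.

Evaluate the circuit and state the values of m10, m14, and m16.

m1 = D XNOR B = L XNOR H = L
m2 = F AND E = L AND H = L
m3 = m2 NOR E = L NOR H = L
m4 = B OR m3 = H OR L = H
m6 = m1 XNOR A = L XNOR H = L
m8 = m6 NAND m4 = L NAND H = H
m9 = NOT C = NOT H = L
m10 = C OR m8 OR m9 = H OR H OR L = H
m11 = m6 XOR m9 = L XOR L = L
m13 = NOT m6 = NOT L = H
m14 = m6 NOR m11 = L NOR L = H
m16 = m1 OR m13 = L OR H = H

m10 = H, m14 = H, m16 = H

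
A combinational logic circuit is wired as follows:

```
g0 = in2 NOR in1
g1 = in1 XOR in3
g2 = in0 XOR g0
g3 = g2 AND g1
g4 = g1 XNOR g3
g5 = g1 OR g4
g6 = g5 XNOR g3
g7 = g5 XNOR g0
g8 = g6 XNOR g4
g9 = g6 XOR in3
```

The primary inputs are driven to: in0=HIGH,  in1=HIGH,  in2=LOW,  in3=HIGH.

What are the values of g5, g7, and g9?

g5 = HIGH; g7 = LOW; g9 = HIGH

g0 = in2 NOR in1 = LOW NOR HIGH = LOW
g1 = in1 XOR in3 = HIGH XOR HIGH = LOW
g2 = in0 XOR g0 = HIGH XOR LOW = HIGH
g3 = g2 AND g1 = HIGH AND LOW = LOW
g4 = g1 XNOR g3 = LOW XNOR LOW = HIGH
g5 = g1 OR g4 = LOW OR HIGH = HIGH
g6 = g5 XNOR g3 = HIGH XNOR LOW = LOW
g7 = g5 XNOR g0 = HIGH XNOR LOW = LOW
g9 = g6 XOR in3 = LOW XOR HIGH = HIGH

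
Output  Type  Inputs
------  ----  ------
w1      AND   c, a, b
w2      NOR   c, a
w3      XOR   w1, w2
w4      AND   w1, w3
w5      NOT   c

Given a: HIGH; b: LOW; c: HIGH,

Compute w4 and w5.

w1 = c AND a AND b = HIGH AND HIGH AND LOW = LOW
w2 = c NOR a = HIGH NOR HIGH = LOW
w3 = w1 XOR w2 = LOW XOR LOW = LOW
w4 = w1 AND w3 = LOW AND LOW = LOW
w5 = NOT c = NOT HIGH = LOW

w4 = LOW, w5 = LOW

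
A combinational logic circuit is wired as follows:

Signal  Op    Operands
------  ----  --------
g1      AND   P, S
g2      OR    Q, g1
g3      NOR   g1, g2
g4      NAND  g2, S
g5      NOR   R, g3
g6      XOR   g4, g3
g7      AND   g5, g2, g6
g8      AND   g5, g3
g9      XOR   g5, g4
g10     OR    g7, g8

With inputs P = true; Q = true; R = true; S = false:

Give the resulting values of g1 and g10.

g1 = false, g10 = false

g1 = P AND S = true AND false = false
g2 = Q OR g1 = true OR false = true
g3 = g1 NOR g2 = false NOR true = false
g4 = g2 NAND S = true NAND false = true
g5 = R NOR g3 = true NOR false = false
g6 = g4 XOR g3 = true XOR false = true
g7 = g5 AND g2 AND g6 = false AND true AND true = false
g8 = g5 AND g3 = false AND false = false
g10 = g7 OR g8 = false OR false = false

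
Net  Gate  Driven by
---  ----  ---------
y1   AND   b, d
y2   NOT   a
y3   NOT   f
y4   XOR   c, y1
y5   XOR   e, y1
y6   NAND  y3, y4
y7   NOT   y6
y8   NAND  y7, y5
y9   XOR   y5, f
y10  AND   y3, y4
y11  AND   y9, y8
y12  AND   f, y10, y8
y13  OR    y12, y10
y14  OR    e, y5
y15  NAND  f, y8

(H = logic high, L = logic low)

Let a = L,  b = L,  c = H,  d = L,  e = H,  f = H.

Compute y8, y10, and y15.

y1 = b AND d = L AND L = L
y3 = NOT f = NOT H = L
y4 = c XOR y1 = H XOR L = H
y5 = e XOR y1 = H XOR L = H
y6 = y3 NAND y4 = L NAND H = H
y7 = NOT y6 = NOT H = L
y8 = y7 NAND y5 = L NAND H = H
y10 = y3 AND y4 = L AND H = L
y15 = f NAND y8 = H NAND H = L

y8 = H, y10 = L, y15 = L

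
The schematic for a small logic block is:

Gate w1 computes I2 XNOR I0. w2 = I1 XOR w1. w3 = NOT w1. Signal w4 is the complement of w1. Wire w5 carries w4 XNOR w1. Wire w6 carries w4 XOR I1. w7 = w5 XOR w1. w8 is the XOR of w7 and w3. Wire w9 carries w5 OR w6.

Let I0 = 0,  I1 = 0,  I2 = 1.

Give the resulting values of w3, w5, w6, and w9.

w3 = 1, w5 = 0, w6 = 1, w9 = 1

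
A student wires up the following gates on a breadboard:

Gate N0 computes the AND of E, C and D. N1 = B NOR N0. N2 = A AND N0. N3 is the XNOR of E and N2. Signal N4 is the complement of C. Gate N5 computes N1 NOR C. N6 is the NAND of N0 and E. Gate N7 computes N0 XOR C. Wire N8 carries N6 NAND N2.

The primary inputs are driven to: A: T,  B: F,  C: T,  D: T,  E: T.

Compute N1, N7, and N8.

N1 = F; N7 = F; N8 = T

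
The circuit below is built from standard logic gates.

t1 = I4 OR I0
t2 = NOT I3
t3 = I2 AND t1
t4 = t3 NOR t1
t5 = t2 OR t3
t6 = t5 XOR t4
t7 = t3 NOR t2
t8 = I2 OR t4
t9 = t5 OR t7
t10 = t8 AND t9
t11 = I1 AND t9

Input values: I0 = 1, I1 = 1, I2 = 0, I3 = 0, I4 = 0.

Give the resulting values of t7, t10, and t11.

t1 = I4 OR I0 = 0 OR 1 = 1
t2 = NOT I3 = NOT 0 = 1
t3 = I2 AND t1 = 0 AND 1 = 0
t4 = t3 NOR t1 = 0 NOR 1 = 0
t5 = t2 OR t3 = 1 OR 0 = 1
t7 = t3 NOR t2 = 0 NOR 1 = 0
t8 = I2 OR t4 = 0 OR 0 = 0
t9 = t5 OR t7 = 1 OR 0 = 1
t10 = t8 AND t9 = 0 AND 1 = 0
t11 = I1 AND t9 = 1 AND 1 = 1

t7 = 0  t10 = 0  t11 = 1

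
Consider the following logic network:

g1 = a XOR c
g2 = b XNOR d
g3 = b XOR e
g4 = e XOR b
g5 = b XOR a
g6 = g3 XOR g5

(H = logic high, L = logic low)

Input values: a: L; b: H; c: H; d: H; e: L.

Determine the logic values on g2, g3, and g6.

g2 = H  g3 = H  g6 = L

g2 = b XNOR d = H XNOR H = H
g3 = b XOR e = H XOR L = H
g5 = b XOR a = H XOR L = H
g6 = g3 XOR g5 = H XOR H = L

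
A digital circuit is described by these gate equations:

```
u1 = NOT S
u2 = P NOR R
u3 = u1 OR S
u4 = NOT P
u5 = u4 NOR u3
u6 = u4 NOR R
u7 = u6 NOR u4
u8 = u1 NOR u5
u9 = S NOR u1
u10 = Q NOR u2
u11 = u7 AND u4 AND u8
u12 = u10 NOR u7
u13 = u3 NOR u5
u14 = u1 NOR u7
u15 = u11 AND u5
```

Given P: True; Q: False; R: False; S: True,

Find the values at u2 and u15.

u1 = NOT S = NOT True = False
u2 = P NOR R = True NOR False = False
u3 = u1 OR S = False OR True = True
u4 = NOT P = NOT True = False
u5 = u4 NOR u3 = False NOR True = False
u6 = u4 NOR R = False NOR False = True
u7 = u6 NOR u4 = True NOR False = False
u8 = u1 NOR u5 = False NOR False = True
u11 = u7 AND u4 AND u8 = False AND False AND True = False
u15 = u11 AND u5 = False AND False = False

u2 = False; u15 = False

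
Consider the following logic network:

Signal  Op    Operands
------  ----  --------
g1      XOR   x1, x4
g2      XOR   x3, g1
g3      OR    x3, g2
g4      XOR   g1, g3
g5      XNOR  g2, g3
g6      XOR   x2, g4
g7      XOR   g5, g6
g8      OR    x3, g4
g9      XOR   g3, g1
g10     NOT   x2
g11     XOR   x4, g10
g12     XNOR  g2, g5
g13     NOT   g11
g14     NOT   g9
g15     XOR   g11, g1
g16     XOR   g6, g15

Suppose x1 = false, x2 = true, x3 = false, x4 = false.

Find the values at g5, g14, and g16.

g1 = x1 XOR x4 = false XOR false = false
g2 = x3 XOR g1 = false XOR false = false
g3 = x3 OR g2 = false OR false = false
g4 = g1 XOR g3 = false XOR false = false
g5 = g2 XNOR g3 = false XNOR false = true
g6 = x2 XOR g4 = true XOR false = true
g9 = g3 XOR g1 = false XOR false = false
g10 = NOT x2 = NOT true = false
g11 = x4 XOR g10 = false XOR false = false
g14 = NOT g9 = NOT false = true
g15 = g11 XOR g1 = false XOR false = false
g16 = g6 XOR g15 = true XOR false = true

g5 = true, g14 = true, g16 = true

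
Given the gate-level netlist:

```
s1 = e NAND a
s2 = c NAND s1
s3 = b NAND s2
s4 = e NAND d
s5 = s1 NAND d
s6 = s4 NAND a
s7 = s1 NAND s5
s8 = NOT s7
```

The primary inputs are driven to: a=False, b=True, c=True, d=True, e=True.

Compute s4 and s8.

s1 = e NAND a = True NAND False = True
s4 = e NAND d = True NAND True = False
s5 = s1 NAND d = True NAND True = False
s7 = s1 NAND s5 = True NAND False = True
s8 = NOT s7 = NOT True = False

s4 = False; s8 = False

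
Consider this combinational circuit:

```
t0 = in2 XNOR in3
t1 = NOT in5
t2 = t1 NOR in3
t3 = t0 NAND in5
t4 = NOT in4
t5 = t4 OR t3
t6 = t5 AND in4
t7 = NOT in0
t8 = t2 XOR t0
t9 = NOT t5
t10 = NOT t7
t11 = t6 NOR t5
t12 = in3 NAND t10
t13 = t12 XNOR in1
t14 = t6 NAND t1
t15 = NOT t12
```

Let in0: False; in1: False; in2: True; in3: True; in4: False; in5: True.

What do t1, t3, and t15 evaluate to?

t1 = False, t3 = False, t15 = False

t0 = in2 XNOR in3 = True XNOR True = True
t1 = NOT in5 = NOT True = False
t3 = t0 NAND in5 = True NAND True = False
t7 = NOT in0 = NOT False = True
t10 = NOT t7 = NOT True = False
t12 = in3 NAND t10 = True NAND False = True
t15 = NOT t12 = NOT True = False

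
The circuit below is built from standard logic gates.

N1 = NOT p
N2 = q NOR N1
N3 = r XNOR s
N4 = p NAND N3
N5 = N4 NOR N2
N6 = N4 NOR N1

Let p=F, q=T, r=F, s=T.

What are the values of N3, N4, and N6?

N3 = F; N4 = T; N6 = F

N1 = NOT p = NOT F = T
N3 = r XNOR s = F XNOR T = F
N4 = p NAND N3 = F NAND F = T
N6 = N4 NOR N1 = T NOR T = F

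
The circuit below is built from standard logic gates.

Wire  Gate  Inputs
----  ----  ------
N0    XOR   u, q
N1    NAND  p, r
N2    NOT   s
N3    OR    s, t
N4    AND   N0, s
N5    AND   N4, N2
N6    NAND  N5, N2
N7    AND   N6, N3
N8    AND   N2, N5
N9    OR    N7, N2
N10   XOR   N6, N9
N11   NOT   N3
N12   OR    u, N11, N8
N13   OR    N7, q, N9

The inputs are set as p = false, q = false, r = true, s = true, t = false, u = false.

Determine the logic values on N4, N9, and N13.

N4 = false, N9 = true, N13 = true

N0 = u XOR q = false XOR false = false
N2 = NOT s = NOT true = false
N3 = s OR t = true OR false = true
N4 = N0 AND s = false AND true = false
N5 = N4 AND N2 = false AND false = false
N6 = N5 NAND N2 = false NAND false = true
N7 = N6 AND N3 = true AND true = true
N9 = N7 OR N2 = true OR false = true
N13 = N7 OR q OR N9 = true OR false OR true = true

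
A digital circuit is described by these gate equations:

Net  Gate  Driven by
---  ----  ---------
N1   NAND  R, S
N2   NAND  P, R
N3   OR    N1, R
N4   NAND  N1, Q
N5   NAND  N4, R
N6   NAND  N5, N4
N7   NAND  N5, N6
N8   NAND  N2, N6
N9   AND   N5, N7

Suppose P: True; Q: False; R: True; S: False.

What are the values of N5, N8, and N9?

N5 = False  N8 = True  N9 = False

N1 = R NAND S = True NAND False = True
N2 = P NAND R = True NAND True = False
N4 = N1 NAND Q = True NAND False = True
N5 = N4 NAND R = True NAND True = False
N6 = N5 NAND N4 = False NAND True = True
N7 = N5 NAND N6 = False NAND True = True
N8 = N2 NAND N6 = False NAND True = True
N9 = N5 AND N7 = False AND True = False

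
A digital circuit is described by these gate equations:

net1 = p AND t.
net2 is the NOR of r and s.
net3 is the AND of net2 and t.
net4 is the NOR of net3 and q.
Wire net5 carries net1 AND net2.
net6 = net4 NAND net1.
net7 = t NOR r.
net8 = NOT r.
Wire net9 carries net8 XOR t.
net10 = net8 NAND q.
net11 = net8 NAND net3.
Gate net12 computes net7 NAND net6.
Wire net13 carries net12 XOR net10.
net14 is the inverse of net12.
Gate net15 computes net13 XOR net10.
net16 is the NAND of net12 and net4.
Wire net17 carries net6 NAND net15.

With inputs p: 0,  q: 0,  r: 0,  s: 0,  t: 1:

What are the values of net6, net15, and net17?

net1 = p AND t = 0 AND 1 = 0
net2 = r NOR s = 0 NOR 0 = 1
net3 = net2 AND t = 1 AND 1 = 1
net4 = net3 NOR q = 1 NOR 0 = 0
net6 = net4 NAND net1 = 0 NAND 0 = 1
net7 = t NOR r = 1 NOR 0 = 0
net8 = NOT r = NOT 0 = 1
net10 = net8 NAND q = 1 NAND 0 = 1
net12 = net7 NAND net6 = 0 NAND 1 = 1
net13 = net12 XOR net10 = 1 XOR 1 = 0
net15 = net13 XOR net10 = 0 XOR 1 = 1
net17 = net6 NAND net15 = 1 NAND 1 = 0

net6 = 1  net15 = 1  net17 = 0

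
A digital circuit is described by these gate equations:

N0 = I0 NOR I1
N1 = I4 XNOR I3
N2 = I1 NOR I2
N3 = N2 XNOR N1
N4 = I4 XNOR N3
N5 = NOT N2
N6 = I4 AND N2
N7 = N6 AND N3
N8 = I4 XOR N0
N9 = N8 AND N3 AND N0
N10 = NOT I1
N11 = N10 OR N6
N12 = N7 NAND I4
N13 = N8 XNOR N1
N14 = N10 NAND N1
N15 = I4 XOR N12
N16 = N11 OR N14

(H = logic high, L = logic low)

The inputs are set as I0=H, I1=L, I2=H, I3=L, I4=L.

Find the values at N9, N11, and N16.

N9 = L  N11 = H  N16 = H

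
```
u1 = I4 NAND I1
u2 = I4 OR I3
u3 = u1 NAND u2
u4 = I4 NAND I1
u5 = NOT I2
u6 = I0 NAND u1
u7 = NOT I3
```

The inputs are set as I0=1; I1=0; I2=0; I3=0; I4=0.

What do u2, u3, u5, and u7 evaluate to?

u2 = 0, u3 = 1, u5 = 1, u7 = 1

u1 = I4 NAND I1 = 0 NAND 0 = 1
u2 = I4 OR I3 = 0 OR 0 = 0
u3 = u1 NAND u2 = 1 NAND 0 = 1
u5 = NOT I2 = NOT 0 = 1
u7 = NOT I3 = NOT 0 = 1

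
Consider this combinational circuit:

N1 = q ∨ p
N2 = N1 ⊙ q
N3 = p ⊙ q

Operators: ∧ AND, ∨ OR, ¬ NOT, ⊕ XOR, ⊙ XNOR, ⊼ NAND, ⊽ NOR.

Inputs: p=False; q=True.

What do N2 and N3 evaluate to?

N2 = True; N3 = False

N1 = q OR p = True OR False = True
N2 = N1 XNOR q = True XNOR True = True
N3 = p XNOR q = False XNOR True = False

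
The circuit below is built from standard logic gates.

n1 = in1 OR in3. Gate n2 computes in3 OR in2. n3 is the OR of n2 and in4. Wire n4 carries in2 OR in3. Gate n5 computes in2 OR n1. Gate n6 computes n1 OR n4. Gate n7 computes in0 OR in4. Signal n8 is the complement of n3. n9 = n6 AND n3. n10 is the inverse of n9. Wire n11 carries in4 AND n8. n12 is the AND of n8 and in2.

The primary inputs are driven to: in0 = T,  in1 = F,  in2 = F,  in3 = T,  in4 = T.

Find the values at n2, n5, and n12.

n1 = in1 OR in3 = F OR T = T
n2 = in3 OR in2 = T OR F = T
n3 = n2 OR in4 = T OR T = T
n5 = in2 OR n1 = F OR T = T
n8 = NOT n3 = NOT T = F
n12 = n8 AND in2 = F AND F = F

n2 = T  n5 = T  n12 = F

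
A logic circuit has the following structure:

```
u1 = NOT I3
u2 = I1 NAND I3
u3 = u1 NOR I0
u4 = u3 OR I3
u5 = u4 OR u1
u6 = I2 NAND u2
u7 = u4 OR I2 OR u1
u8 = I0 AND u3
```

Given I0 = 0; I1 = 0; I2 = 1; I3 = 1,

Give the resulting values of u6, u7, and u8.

u1 = NOT I3 = NOT 1 = 0
u2 = I1 NAND I3 = 0 NAND 1 = 1
u3 = u1 NOR I0 = 0 NOR 0 = 1
u4 = u3 OR I3 = 1 OR 1 = 1
u6 = I2 NAND u2 = 1 NAND 1 = 0
u7 = u4 OR I2 OR u1 = 1 OR 1 OR 0 = 1
u8 = I0 AND u3 = 0 AND 1 = 0

u6 = 0, u7 = 1, u8 = 0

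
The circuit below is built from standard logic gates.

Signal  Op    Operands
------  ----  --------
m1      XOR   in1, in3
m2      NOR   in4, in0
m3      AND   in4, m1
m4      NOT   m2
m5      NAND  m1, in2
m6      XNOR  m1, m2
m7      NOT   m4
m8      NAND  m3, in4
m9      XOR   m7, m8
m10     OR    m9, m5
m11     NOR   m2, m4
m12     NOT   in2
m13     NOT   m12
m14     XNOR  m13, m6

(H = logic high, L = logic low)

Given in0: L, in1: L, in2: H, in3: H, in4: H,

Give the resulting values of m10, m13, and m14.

m10 = L, m13 = H, m14 = L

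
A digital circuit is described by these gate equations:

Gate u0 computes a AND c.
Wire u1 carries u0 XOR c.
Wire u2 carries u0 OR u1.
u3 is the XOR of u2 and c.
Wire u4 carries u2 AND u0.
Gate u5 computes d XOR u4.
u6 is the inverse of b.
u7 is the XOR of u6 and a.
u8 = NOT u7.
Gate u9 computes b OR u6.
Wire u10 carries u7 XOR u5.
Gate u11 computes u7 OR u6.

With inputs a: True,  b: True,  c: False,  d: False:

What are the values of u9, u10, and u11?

u9 = True, u10 = True, u11 = True

u0 = a AND c = True AND False = False
u1 = u0 XOR c = False XOR False = False
u2 = u0 OR u1 = False OR False = False
u4 = u2 AND u0 = False AND False = False
u5 = d XOR u4 = False XOR False = False
u6 = NOT b = NOT True = False
u7 = u6 XOR a = False XOR True = True
u9 = b OR u6 = True OR False = True
u10 = u7 XOR u5 = True XOR False = True
u11 = u7 OR u6 = True OR False = True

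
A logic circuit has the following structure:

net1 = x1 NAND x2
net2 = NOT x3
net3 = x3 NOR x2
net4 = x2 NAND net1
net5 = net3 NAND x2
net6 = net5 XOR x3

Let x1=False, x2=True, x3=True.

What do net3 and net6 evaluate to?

net3 = x3 NOR x2 = True NOR True = False
net5 = net3 NAND x2 = False NAND True = True
net6 = net5 XOR x3 = True XOR True = False

net3 = False  net6 = False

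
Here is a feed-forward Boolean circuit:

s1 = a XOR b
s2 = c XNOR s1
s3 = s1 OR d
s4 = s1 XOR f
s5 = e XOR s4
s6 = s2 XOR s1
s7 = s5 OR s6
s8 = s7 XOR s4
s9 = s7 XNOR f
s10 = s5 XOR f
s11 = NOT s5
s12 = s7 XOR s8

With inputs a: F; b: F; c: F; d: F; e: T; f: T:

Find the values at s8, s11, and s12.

s8 = F  s11 = T  s12 = T

s1 = a XOR b = F XOR F = F
s2 = c XNOR s1 = F XNOR F = T
s4 = s1 XOR f = F XOR T = T
s5 = e XOR s4 = T XOR T = F
s6 = s2 XOR s1 = T XOR F = T
s7 = s5 OR s6 = F OR T = T
s8 = s7 XOR s4 = T XOR T = F
s11 = NOT s5 = NOT F = T
s12 = s7 XOR s8 = T XOR F = T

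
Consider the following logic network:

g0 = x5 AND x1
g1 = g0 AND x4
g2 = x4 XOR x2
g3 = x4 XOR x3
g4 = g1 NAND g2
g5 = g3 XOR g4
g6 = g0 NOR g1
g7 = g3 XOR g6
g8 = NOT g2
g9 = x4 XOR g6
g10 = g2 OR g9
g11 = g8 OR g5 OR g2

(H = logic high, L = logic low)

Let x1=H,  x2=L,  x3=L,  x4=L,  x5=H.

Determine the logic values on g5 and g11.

g5 = H, g11 = H

g0 = x5 AND x1 = H AND H = H
g1 = g0 AND x4 = H AND L = L
g2 = x4 XOR x2 = L XOR L = L
g3 = x4 XOR x3 = L XOR L = L
g4 = g1 NAND g2 = L NAND L = H
g5 = g3 XOR g4 = L XOR H = H
g8 = NOT g2 = NOT L = H
g11 = g8 OR g5 OR g2 = H OR H OR L = H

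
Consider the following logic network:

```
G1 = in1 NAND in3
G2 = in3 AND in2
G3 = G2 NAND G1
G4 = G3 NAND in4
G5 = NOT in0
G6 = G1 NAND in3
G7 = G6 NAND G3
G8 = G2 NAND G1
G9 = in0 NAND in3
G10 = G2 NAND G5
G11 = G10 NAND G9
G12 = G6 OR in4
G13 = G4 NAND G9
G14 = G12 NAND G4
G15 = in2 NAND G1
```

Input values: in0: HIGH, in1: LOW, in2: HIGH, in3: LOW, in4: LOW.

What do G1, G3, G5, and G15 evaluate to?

G1 = in1 NAND in3 = LOW NAND LOW = HIGH
G2 = in3 AND in2 = LOW AND HIGH = LOW
G3 = G2 NAND G1 = LOW NAND HIGH = HIGH
G5 = NOT in0 = NOT HIGH = LOW
G15 = in2 NAND G1 = HIGH NAND HIGH = LOW

G1 = HIGH  G3 = HIGH  G5 = LOW  G15 = LOW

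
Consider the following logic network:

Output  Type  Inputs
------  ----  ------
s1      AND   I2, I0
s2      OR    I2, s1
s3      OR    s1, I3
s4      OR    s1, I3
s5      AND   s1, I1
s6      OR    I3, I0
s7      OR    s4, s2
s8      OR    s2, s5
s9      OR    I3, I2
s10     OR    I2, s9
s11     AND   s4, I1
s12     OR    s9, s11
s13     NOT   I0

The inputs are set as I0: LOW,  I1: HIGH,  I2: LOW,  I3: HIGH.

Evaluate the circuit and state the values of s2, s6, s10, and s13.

s2 = LOW; s6 = HIGH; s10 = HIGH; s13 = HIGH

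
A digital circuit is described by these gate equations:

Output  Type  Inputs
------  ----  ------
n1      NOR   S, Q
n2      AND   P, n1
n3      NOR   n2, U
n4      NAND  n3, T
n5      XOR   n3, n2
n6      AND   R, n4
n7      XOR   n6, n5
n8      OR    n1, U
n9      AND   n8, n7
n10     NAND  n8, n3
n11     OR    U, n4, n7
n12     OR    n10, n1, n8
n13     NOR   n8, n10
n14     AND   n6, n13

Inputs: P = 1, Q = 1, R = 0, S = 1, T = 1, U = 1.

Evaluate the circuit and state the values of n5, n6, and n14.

n1 = S NOR Q = 1 NOR 1 = 0
n2 = P AND n1 = 1 AND 0 = 0
n3 = n2 NOR U = 0 NOR 1 = 0
n4 = n3 NAND T = 0 NAND 1 = 1
n5 = n3 XOR n2 = 0 XOR 0 = 0
n6 = R AND n4 = 0 AND 1 = 0
n8 = n1 OR U = 0 OR 1 = 1
n10 = n8 NAND n3 = 1 NAND 0 = 1
n13 = n8 NOR n10 = 1 NOR 1 = 0
n14 = n6 AND n13 = 0 AND 0 = 0

n5 = 0, n6 = 0, n14 = 0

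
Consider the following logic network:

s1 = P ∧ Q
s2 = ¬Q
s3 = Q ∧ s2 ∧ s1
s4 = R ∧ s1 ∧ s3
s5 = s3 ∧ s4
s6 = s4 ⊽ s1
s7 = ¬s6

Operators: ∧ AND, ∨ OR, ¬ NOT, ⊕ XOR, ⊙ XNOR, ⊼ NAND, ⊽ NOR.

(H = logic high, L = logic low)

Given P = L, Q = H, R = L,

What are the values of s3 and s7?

s3 = L, s7 = L

s1 = P AND Q = L AND H = L
s2 = NOT Q = NOT H = L
s3 = Q AND s2 AND s1 = H AND L AND L = L
s4 = R AND s1 AND s3 = L AND L AND L = L
s6 = s4 NOR s1 = L NOR L = H
s7 = NOT s6 = NOT H = L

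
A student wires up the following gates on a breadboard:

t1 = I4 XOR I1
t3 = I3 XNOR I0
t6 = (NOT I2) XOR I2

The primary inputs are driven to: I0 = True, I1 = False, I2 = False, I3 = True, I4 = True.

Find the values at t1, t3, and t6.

t1 = True XOR False = True
t3 = True XNOR True = True
t6 = (NOT False) XOR False = True

t1 = True  t3 = True  t6 = True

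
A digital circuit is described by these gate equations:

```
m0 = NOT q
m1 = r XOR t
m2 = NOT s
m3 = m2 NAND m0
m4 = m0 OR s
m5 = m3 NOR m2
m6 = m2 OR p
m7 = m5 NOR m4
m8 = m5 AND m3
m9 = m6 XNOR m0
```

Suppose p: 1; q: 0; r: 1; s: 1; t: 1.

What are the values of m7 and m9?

m0 = NOT q = NOT 0 = 1
m2 = NOT s = NOT 1 = 0
m3 = m2 NAND m0 = 0 NAND 1 = 1
m4 = m0 OR s = 1 OR 1 = 1
m5 = m3 NOR m2 = 1 NOR 0 = 0
m6 = m2 OR p = 0 OR 1 = 1
m7 = m5 NOR m4 = 0 NOR 1 = 0
m9 = m6 XNOR m0 = 1 XNOR 1 = 1

m7 = 0  m9 = 1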